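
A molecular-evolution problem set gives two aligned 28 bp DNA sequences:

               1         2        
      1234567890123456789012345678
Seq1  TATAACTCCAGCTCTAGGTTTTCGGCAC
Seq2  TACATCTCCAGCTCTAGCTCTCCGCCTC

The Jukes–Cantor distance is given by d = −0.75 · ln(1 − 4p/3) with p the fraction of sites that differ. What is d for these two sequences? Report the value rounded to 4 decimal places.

Differing sites — 3:T/C; 5:A/T; 18:G/C; 20:T/C; 22:T/C; 25:G/C; 27:A/T.
p = 7/28 = 0.250000.
d = −0.75 · ln(1 − (4/3)·0.250000) = −0.75 · ln(0.666667) = −0.75 · (-0.405465) = 0.3041.

0.3041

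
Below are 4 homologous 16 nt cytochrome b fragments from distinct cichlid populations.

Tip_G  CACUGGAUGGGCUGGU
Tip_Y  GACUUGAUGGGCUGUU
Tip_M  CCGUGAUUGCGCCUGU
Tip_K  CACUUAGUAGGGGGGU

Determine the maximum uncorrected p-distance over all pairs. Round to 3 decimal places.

Pairwise Hamming distances:
  Tip_G vs Tip_Y: 3
  Tip_G vs Tip_M: 7
  Tip_G vs Tip_K: 6
  Tip_Y vs Tip_M: 10
  Tip_Y vs Tip_K: 7
  Tip_M vs Tip_K: 9
The largest is 10 mismatches, between Tip_Y and Tip_M; p = 10/16 = 0.625.

0.625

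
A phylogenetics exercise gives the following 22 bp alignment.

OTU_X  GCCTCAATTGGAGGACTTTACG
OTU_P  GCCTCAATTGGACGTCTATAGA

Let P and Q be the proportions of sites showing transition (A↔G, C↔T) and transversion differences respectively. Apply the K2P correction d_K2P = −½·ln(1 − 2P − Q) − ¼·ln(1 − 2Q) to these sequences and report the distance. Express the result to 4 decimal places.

Mismatches occur at site 13 (G↔C, transversion), site 15 (A↔T, transversion), site 18 (T↔A, transversion), site 21 (C↔G, transversion), site 22 (G↔A, transition).
Of the 5 differences, 1 transition and 4 transversions over 22 sites: P = 1/22 = 0.045455, Q = 4/22 = 0.181818.
d = −0.5·ln(0.727272) − 0.25·ln(0.636364) = −0.5·(-0.318455) − 0.25·(-0.451985) = 0.2722.

0.2722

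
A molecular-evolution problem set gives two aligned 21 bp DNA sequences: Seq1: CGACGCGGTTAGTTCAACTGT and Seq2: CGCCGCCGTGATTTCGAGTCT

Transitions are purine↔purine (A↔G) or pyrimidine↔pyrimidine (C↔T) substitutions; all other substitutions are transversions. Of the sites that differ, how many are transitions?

1

The sequences differ at positions 3 (A/C, transversion), 7 (G/C, transversion), 10 (T/G, transversion), 12 (G/T, transversion), 16 (A/G, transition), 18 (C/G, transversion), 20 (G/C, transversion).
Of the 7 differences, 1 transition and 6 transversions, so the answer is 1.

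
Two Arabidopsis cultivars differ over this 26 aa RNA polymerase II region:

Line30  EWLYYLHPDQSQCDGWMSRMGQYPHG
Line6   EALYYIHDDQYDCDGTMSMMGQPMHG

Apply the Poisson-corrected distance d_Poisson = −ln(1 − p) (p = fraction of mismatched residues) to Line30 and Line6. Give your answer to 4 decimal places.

Differing sites — 2:W/A; 6:L/I; 8:P/D; 11:S/Y; 12:Q/D; 16:W/T; 19:R/M; 23:Y/P; 24:P/M.
p = 9/26 = 0.346154.
d = −ln(1 − 0.346154) = −ln(0.653846) = 0.4249.

0.4249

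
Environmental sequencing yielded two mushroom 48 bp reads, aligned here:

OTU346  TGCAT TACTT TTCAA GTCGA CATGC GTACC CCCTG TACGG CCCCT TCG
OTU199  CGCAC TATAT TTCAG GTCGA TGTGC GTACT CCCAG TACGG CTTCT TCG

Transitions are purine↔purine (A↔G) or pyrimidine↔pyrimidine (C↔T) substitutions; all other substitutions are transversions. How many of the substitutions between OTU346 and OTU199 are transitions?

Differing sites — 1:T/C (Ti); 5:T/C (Ti); 8:C/T (Ti); 9:T/A (Tv); 15:A/G (Ti); 21:C/T (Ti); 22:A/G (Ti); 30:C/T (Ti); 34:T/A (Tv); 42:C/T (Ti); 43:C/T (Ti).
Of the 11 differences, 9 transitions and 2 transversions, so the answer is 9.

9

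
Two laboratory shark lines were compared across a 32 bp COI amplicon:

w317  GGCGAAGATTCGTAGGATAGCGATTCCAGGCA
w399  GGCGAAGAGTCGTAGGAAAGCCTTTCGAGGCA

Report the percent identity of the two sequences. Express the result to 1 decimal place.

84.4%

Mismatches occur at site 9 (T↔G), site 18 (T↔A), site 22 (G↔C), site 23 (A↔T), site 27 (C↔G).
27 of the 32 sites match, so the percent identity is 27/32 × 100 = 84.4%.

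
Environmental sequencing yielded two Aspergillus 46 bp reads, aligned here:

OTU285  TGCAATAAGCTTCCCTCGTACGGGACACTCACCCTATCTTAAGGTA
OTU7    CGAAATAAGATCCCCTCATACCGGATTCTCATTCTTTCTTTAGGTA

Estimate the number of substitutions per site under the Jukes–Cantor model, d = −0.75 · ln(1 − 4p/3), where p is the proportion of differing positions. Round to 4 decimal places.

Differing sites — 1:T/C; 3:C/A; 10:C/A; 12:T/C; 18:G/A; 22:G/C; 26:C/T; 27:A/T; 32:C/T; 33:C/T; 36:A/T; 41:A/T.
p = 12/46 = 0.260870.
d = −0.75 · ln(1 − (4/3)·0.260870) = −0.75 · ln(0.652173) = −0.75 · (-0.427445) = 0.3206.

0.3206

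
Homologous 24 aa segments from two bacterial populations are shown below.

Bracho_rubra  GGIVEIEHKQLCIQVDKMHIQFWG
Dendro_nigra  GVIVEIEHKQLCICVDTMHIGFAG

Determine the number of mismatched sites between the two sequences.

The sequences differ at positions 2 (G/V), 14 (Q/C), 17 (K/T), 21 (Q/G), 23 (W/A).
That gives 5 mismatches out of 24 aligned sites, so the Hamming distance is 5.

5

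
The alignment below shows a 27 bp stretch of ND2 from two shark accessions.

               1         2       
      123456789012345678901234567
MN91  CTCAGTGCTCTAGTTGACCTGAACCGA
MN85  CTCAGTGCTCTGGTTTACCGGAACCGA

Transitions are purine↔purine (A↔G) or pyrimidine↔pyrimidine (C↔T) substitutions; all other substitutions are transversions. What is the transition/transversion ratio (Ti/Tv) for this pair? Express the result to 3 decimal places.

0.500

Mismatches occur at site 12 (A/G, transition), site 16 (G/T, transversion), site 20 (T/G, transversion).
Of the 3 differences, 1 transition and 2 transversions, so Ti/Tv = 1/2 = 0.500.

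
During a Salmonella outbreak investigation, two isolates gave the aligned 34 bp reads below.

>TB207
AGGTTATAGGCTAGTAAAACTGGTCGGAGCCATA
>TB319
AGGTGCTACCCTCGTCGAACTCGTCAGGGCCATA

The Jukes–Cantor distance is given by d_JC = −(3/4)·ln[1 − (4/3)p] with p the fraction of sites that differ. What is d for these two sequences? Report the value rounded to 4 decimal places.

The sequences differ at positions 5 (T/G), 6 (A/C), 9 (G/C), 10 (G/C), 13 (A/C), 16 (A/C), 17 (A/G), 22 (G/C), 26 (G/A), 28 (A/G).
p = 10/34 = 0.294118.
d = −0.75 · ln(1 − (4/3)·0.294118) = −0.75 · ln(0.607843) = −0.75 · (-0.497839) = 0.3734.

0.3734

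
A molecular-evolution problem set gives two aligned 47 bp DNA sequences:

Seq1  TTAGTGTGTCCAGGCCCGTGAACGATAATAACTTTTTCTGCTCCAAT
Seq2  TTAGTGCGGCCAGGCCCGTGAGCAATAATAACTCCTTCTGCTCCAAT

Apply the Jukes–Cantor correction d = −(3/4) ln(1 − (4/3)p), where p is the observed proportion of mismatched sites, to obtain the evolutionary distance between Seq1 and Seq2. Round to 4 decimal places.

0.1399

The sequences differ at positions 7 (T/C), 9 (T/G), 22 (A/G), 24 (G/A), 34 (T/C), 35 (T/C).
p = 6/47 = 0.127660.
d = −0.75 · ln(1 − (4/3)·0.127660) = −0.75 · ln(0.829787) = −0.75 · (-0.186586) = 0.1399.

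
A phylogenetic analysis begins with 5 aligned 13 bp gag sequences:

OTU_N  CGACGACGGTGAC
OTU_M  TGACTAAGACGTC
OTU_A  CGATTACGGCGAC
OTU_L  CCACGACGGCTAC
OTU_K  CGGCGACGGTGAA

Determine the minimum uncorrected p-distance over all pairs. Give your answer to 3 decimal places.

0.154

Pairwise Hamming distances:
  OTU_N vs OTU_M: 6
  OTU_N vs OTU_A: 3
  OTU_N vs OTU_L: 3
  OTU_N vs OTU_K: 2
  OTU_M vs OTU_A: 5
  OTU_M vs OTU_L: 7
  OTU_M vs OTU_K: 8
  OTU_A vs OTU_L: 4
  OTU_A vs OTU_K: 5
  OTU_L vs OTU_K: 5
The smallest is 2 mismatches, between OTU_N and OTU_K; p = 2/13 = 0.154.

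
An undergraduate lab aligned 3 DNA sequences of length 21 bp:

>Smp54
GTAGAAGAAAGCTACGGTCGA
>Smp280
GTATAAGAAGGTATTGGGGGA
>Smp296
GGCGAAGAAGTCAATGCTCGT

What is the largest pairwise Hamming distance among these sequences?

10

Pairwise Hamming distances:
  Smp54 vs Smp280: 8
  Smp54 vs Smp296: 8
  Smp280 vs Smp296: 10
The largest is 10, between Smp280 and Smp296.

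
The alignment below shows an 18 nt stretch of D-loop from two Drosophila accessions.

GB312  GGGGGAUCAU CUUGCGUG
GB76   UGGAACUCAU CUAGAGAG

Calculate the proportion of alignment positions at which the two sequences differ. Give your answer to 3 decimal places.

0.389

Mismatches occur at site 1 (G→U), site 4 (G→A), site 5 (G→A), site 6 (A→C), site 13 (U→A), site 15 (C→A), site 17 (U→A).
There are 7 differences over 18 sites, so p = 7/18 = 0.389.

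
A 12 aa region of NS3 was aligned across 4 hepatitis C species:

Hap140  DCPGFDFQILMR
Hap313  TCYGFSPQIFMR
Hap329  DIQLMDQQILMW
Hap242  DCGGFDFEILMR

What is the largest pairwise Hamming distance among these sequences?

Pairwise Hamming distances:
  Hap140 vs Hap313: 5
  Hap140 vs Hap329: 6
  Hap140 vs Hap242: 2
  Hap313 vs Hap329: 9
  Hap313 vs Hap242: 6
  Hap329 vs Hap242: 7
The largest is 9, between Hap313 and Hap329.

9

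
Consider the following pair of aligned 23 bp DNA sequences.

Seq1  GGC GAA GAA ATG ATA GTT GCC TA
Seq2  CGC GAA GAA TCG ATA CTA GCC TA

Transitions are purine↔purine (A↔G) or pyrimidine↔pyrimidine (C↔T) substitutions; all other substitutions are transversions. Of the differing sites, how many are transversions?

4

Differing sites — 1:G/C (Tv); 10:A/T (Tv); 11:T/C (Ti); 16:G/C (Tv); 18:T/A (Tv).
Of the 5 differences, 1 transition and 4 transversions, so the answer is 4.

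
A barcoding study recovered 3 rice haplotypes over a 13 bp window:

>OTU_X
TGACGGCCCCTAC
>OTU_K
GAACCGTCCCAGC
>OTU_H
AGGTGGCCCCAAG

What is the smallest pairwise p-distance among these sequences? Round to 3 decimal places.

Pairwise Hamming distances:
  OTU_X vs OTU_K: 6
  OTU_X vs OTU_H: 5
  OTU_K vs OTU_H: 8
The smallest is 5 mismatches, between OTU_X and OTU_H; p = 5/13 = 0.385.

0.385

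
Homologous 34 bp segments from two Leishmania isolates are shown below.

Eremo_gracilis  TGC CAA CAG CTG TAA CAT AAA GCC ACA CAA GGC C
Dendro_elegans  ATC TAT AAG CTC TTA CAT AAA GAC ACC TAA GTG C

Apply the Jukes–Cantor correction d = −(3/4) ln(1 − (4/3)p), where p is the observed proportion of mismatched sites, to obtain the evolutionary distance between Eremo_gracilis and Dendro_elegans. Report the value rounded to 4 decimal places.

0.4770

Differing sites — 1:T/A; 2:G/T; 4:C/T; 6:A/T; 7:C/A; 12:G/C; 14:A/T; 23:C/A; 27:A/C; 28:C/T; 32:G/T; 33:C/G.
p = 12/34 = 0.352941.
d = −0.75 · ln(1 − (4/3)·0.352941) = −0.75 · ln(0.529412) = −0.75 · (-0.635988) = 0.4770.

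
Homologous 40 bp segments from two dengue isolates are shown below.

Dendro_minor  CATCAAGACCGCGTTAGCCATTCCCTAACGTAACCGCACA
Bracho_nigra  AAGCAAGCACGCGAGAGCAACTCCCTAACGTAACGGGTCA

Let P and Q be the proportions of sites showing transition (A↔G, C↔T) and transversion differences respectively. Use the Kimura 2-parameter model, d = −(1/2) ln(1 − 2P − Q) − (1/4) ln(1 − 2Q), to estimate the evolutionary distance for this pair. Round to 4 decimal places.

The sequences differ at positions 1 (C/A, transversion), 3 (T/G, transversion), 8 (A/C, transversion), 9 (C/A, transversion), 14 (T/A, transversion), 15 (T/G, transversion), 19 (C/A, transversion), 21 (T/C, transition), 35 (C/G, transversion), 37 (C/G, transversion), 38 (A/T, transversion).
Of the 11 differences, 1 transition and 10 transversions over 40 sites: P = 1/40 = 0.025000, Q = 10/40 = 0.250000.
d = −0.5·ln(0.700000) − 0.25·ln(0.500000) = −0.5·(-0.356675) − 0.25·(-0.693147) = 0.3516.

0.3516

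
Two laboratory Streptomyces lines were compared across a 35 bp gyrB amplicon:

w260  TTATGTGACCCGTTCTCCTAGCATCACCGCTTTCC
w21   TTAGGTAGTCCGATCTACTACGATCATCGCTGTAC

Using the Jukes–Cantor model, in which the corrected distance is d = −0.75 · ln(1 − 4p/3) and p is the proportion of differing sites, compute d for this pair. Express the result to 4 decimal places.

0.4073

Mismatches occur at site 4 (T/G), site 7 (G/A), site 8 (A/G), site 9 (C/T), site 13 (T/A), site 17 (C/A), site 21 (G/C), site 22 (C/G), site 27 (C/T), site 32 (T/G), site 34 (C/A).
p = 11/35 = 0.314286.
d = −0.75 · ln(1 − (4/3)·0.314286) = −0.75 · ln(0.580952) = −0.75 · (-0.543087) = 0.4073.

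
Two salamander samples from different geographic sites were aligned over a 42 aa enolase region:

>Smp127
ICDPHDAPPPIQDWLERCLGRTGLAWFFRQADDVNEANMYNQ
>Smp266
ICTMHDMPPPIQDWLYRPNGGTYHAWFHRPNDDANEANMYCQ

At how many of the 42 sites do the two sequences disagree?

The sequences differ at positions 3 (D/T), 4 (P/M), 7 (A/M), 16 (E/Y), 18 (C/P), 19 (L/N), 21 (R/G), 23 (G/Y), 24 (L/H), 28 (F/H), 30 (Q/P), 31 (A/N), 34 (V/A), 41 (N/C).
That gives 14 mismatches out of 42 aligned sites, so the Hamming distance is 14.

14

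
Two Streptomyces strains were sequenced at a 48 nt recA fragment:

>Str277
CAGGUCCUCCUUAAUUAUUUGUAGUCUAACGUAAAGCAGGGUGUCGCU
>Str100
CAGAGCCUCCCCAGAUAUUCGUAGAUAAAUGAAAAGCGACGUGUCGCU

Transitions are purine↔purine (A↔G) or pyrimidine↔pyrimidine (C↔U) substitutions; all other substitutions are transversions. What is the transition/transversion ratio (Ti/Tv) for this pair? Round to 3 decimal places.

1.500

Differing sites — 4:G/A (Ti); 5:U/G (Tv); 11:U/C (Ti); 12:U/C (Ti); 14:A/G (Ti); 15:U/A (Tv); 20:U/C (Ti); 25:U/A (Tv); 26:C/U (Ti); 27:U/A (Tv); 30:C/U (Ti); 32:U/A (Tv); 38:A/G (Ti); 39:G/A (Ti); 40:G/C (Tv).
Of the 15 differences, 9 transitions and 6 transversions, so Ti/Tv = 9/6 = 1.500.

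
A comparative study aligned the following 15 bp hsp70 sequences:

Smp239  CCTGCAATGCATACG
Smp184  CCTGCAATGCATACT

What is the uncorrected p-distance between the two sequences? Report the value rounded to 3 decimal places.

The sequences differ at position 15 (G/T).
There are 1 differences over 15 sites, so p = 1/15 = 0.067.

0.067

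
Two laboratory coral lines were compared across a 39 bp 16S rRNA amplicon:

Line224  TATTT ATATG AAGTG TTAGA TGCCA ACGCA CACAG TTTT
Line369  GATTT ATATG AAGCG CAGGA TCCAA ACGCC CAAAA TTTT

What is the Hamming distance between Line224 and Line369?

The sequences differ at positions 1 (T/G), 14 (T/C), 16 (T/C), 17 (T/A), 18 (A/G), 22 (G/C), 24 (C/A), 30 (A/C), 33 (C/A), 35 (G/A).
That gives 10 mismatches out of 39 aligned sites, so the Hamming distance is 10.

10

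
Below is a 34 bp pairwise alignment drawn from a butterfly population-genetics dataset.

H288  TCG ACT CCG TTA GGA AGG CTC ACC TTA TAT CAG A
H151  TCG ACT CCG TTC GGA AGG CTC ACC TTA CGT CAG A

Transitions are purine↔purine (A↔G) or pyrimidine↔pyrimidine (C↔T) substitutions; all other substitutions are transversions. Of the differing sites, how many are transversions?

1

Mismatches occur at site 12 (A→C, transversion), site 28 (T→C, transition), site 29 (A→G, transition).
Of the 3 differences, 2 transitions and 1 transversion, so the answer is 1.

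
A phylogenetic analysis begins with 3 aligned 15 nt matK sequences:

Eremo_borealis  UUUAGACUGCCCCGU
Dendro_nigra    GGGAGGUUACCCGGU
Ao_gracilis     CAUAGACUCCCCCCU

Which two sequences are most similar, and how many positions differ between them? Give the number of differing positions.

Pairwise Hamming distances:
  Eremo_borealis vs Dendro_nigra: 7
  Eremo_borealis vs Ao_gracilis: 4
  Dendro_nigra vs Ao_gracilis: 8
The smallest is 4, between Eremo_borealis and Ao_gracilis.

4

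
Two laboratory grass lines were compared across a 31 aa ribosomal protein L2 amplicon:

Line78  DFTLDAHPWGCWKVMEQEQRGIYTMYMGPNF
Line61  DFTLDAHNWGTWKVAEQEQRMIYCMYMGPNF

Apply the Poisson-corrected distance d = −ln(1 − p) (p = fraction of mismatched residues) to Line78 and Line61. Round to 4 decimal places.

0.1759

The sequences differ at positions 8 (P/N), 11 (C/T), 15 (M/A), 21 (G/M), 24 (T/C).
p = 5/31 = 0.161290.
d = −ln(1 − 0.161290) = −ln(0.838710) = 0.1759.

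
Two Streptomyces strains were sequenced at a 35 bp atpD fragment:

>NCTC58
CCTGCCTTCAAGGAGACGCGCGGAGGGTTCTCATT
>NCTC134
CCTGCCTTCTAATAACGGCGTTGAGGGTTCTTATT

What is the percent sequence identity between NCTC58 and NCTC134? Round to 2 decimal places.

74.29%

The sequences differ at positions 10 (A/T), 12 (G/A), 13 (G/T), 15 (G/A), 16 (A/C), 17 (C/G), 21 (C/T), 22 (G/T), 32 (C/T).
26 of the 35 sites match, so the percent identity is 26/35 × 100 = 74.29%.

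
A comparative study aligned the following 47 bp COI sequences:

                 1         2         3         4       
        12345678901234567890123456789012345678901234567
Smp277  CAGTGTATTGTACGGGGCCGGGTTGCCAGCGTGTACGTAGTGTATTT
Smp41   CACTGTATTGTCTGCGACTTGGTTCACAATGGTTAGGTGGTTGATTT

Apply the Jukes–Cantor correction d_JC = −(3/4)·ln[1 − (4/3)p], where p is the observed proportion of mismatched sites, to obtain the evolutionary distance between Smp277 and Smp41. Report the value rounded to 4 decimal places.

0.4937

Differing sites — 3:G/C; 12:A/C; 13:C/T; 15:G/C; 17:G/A; 19:C/T; 20:G/T; 25:G/C; 26:C/A; 29:G/A; 30:C/T; 32:T/G; 33:G/T; 36:C/G; 39:A/G; 42:G/T; 43:T/G.
p = 17/47 = 0.361702.
d = −0.75 · ln(1 − (4/3)·0.361702) = −0.75 · ln(0.517731) = −0.75 · (-0.658299) = 0.4937.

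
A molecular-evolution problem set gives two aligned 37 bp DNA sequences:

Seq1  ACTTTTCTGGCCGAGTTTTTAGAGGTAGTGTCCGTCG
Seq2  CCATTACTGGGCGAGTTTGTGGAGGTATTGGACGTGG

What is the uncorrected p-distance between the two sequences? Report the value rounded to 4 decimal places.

0.2703

Differing sites — 1:A/C; 3:T/A; 6:T/A; 11:C/G; 19:T/G; 21:A/G; 28:G/T; 31:T/G; 32:C/A; 36:C/G.
There are 10 differences over 37 sites, so p = 10/37 = 0.2703.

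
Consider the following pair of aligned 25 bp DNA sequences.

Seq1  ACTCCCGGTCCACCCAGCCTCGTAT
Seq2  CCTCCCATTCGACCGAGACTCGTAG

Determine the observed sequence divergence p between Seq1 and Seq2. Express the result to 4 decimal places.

0.2800

Differing sites — 1:A/C; 7:G/A; 8:G/T; 11:C/G; 15:C/G; 18:C/A; 25:T/G.
There are 7 differences over 25 sites, so p = 7/25 = 0.2800.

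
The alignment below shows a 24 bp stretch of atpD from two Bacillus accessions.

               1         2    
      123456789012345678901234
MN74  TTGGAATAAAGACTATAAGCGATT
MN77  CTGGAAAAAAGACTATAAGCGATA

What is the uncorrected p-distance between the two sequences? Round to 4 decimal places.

0.1250

Differing sites — 1:T/C; 7:T/A; 24:T/A.
There are 3 differences over 24 sites, so p = 3/24 = 0.1250.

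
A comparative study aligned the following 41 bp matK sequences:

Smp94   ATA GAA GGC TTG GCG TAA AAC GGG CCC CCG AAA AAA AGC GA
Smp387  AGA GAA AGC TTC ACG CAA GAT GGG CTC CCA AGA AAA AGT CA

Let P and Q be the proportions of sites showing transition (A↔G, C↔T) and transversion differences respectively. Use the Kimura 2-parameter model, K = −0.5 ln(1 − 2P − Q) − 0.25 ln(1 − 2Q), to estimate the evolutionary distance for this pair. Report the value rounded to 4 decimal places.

0.3985

Mismatches occur at site 2 (T↔G, transversion), site 7 (G↔A, transition), site 12 (G↔C, transversion), site 13 (G↔A, transition), site 16 (T↔C, transition), site 19 (A↔G, transition), site 21 (C↔T, transition), site 26 (C↔T, transition), site 30 (G↔A, transition), site 32 (A↔G, transition), site 39 (C↔T, transition), site 40 (G↔C, transversion).
Of the 12 differences, 9 transitions and 3 transversions over 41 sites: P = 9/41 = 0.219512, Q = 3/41 = 0.073171.
d = −0.5·ln(0.487805) − 0.25·ln(0.853658) = −0.5·(-0.717840) − 0.25·(-0.158225) = 0.3985.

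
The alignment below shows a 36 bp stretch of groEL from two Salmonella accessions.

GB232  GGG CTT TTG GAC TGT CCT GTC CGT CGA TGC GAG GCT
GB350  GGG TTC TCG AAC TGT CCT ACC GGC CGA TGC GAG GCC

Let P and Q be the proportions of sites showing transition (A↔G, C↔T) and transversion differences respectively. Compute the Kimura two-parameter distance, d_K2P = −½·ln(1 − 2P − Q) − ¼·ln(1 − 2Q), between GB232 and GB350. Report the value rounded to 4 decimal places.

The sequences differ at positions 4 (C/T, transition), 6 (T/C, transition), 8 (T/C, transition), 10 (G/A, transition), 19 (G/A, transition), 20 (T/C, transition), 22 (C/G, transversion), 24 (T/C, transition), 36 (T/C, transition).
Of the 9 differences, 8 transitions and 1 transversion over 36 sites: P = 8/36 = 0.222222, Q = 1/36 = 0.027778.
d = −0.5·ln(0.527778) − 0.25·ln(0.944444) = −0.5·(-0.639080) − 0.25·(-0.057159) = 0.3338.

0.3338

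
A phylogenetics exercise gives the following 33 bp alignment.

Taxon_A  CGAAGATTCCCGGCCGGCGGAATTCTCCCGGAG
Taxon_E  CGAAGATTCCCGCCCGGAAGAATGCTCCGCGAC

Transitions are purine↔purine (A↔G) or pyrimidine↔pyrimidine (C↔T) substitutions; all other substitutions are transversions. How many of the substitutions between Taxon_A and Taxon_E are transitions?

1

Mismatches occur at site 13 (G↔C, transversion), site 18 (C↔A, transversion), site 19 (G↔A, transition), site 24 (T↔G, transversion), site 29 (C↔G, transversion), site 30 (G↔C, transversion), site 33 (G↔C, transversion).
Of the 7 differences, 1 transition and 6 transversions, so the answer is 1.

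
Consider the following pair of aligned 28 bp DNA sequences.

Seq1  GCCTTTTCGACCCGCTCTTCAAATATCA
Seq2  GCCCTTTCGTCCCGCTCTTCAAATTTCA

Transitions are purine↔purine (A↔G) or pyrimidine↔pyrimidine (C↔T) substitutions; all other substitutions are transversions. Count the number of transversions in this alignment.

2

Mismatches occur at site 4 (T/C, transition), site 10 (A/T, transversion), site 25 (A/T, transversion).
Of the 3 differences, 1 transition and 2 transversions, so the answer is 2.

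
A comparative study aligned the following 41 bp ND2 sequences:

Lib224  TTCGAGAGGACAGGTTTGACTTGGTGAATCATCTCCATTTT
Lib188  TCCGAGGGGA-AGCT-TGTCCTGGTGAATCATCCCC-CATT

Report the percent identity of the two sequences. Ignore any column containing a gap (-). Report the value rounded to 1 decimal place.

Excluding the 3 gap columns leaves 38 comparable sites.
The sequences differ at positions 2 (T/C), 7 (A/G), 14 (G/C), 19 (A/T), 21 (T/C), 34 (T/C), 38 (T/C), 39 (T/A).
30 of the 38 comparable sites match, so the percent identity is 30/38 × 100 = 78.9%.

78.9%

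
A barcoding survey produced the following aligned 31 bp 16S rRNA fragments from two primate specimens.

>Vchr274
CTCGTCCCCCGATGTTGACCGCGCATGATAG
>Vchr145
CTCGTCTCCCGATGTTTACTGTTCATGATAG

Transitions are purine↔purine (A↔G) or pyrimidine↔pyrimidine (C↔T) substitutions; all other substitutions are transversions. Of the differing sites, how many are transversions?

2

The sequences differ at positions 7 (C/T, transition), 17 (G/T, transversion), 20 (C/T, transition), 22 (C/T, transition), 23 (G/T, transversion).
Of the 5 differences, 3 transitions and 2 transversions, so the answer is 2.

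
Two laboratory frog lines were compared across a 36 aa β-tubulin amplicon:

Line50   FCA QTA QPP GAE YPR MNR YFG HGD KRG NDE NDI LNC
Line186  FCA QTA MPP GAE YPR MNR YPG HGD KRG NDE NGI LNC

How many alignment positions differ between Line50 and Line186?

Mismatches occur at site 7 (Q↔M), site 20 (F↔P), site 32 (D↔G).
That gives 3 mismatches out of 36 aligned sites, so the Hamming distance is 3.

3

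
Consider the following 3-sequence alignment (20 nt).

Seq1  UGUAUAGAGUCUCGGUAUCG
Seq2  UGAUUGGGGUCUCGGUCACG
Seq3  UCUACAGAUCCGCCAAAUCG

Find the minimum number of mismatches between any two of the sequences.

Pairwise Hamming distances:
  Seq1 vs Seq2: 6
  Seq1 vs Seq3: 8
  Seq2 vs Seq3: 14
The smallest is 6, between Seq1 and Seq2.

6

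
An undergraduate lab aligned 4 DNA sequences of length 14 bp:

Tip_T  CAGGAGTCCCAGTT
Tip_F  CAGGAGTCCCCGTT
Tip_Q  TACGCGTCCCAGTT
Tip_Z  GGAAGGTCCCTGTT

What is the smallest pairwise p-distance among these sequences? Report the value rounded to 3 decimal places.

0.071

Pairwise Hamming distances:
  Tip_T vs Tip_F: 1
  Tip_T vs Tip_Q: 3
  Tip_T vs Tip_Z: 6
  Tip_F vs Tip_Q: 4
  Tip_F vs Tip_Z: 6
  Tip_Q vs Tip_Z: 6
The smallest is 1 mismatch, between Tip_T and Tip_F; p = 1/14 = 0.071.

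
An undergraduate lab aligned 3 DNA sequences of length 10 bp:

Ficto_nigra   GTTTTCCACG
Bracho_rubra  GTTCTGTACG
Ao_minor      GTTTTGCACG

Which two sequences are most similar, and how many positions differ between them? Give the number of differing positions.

Pairwise Hamming distances:
  Ficto_nigra vs Bracho_rubra: 3
  Ficto_nigra vs Ao_minor: 1
  Bracho_rubra vs Ao_minor: 2
The smallest is 1, between Ficto_nigra and Ao_minor.

1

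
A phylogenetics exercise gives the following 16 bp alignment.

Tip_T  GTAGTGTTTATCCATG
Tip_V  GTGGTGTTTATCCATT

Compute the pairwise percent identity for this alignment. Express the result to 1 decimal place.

Differing sites — 3:A/G; 16:G/T.
14 of the 16 sites match, so the percent identity is 14/16 × 100 = 87.5%.

87.5%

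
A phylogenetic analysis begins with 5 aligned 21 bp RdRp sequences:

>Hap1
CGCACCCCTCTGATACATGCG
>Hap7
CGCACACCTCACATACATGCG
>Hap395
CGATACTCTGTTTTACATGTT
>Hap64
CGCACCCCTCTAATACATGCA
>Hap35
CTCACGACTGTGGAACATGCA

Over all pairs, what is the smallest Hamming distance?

2

Pairwise Hamming distances:
  Hap1 vs Hap7: 3
  Hap1 vs Hap395: 9
  Hap1 vs Hap64: 2
  Hap1 vs Hap35: 7
  Hap7 vs Hap395: 11
  Hap7 vs Hap64: 4
  Hap7 vs Hap35: 9
  Hap395 vs Hap64: 9
  Hap395 vs Hap35: 11
  Hap64 vs Hap35: 7
The smallest is 2, between Hap1 and Hap64.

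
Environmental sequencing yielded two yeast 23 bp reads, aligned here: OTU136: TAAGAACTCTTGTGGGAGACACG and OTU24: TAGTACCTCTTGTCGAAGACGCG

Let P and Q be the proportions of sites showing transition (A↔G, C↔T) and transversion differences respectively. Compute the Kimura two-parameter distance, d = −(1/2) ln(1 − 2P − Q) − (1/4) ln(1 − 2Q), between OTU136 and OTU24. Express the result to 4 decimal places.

Mismatches occur at site 3 (A↔G, transition), site 4 (G↔T, transversion), site 6 (A↔C, transversion), site 14 (G↔C, transversion), site 16 (G↔A, transition), site 21 (A↔G, transition).
Of the 6 differences, 3 transitions and 3 transversions over 23 sites: P = 3/23 = 0.130435, Q = 3/23 = 0.130435.
d = −0.5·ln(0.608695) − 0.25·ln(0.739130) = −0.5·(-0.496438) − 0.25·(-0.302281) = 0.3238.

0.3238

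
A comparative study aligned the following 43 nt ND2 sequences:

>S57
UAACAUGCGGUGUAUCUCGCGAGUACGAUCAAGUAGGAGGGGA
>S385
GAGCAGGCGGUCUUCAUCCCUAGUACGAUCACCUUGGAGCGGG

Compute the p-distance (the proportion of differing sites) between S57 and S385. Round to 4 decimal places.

Differing sites — 1:U/G; 3:A/G; 6:U/G; 12:G/C; 14:A/U; 15:U/C; 16:C/A; 19:G/C; 21:G/U; 32:A/C; 33:G/C; 35:A/U; 40:G/C; 43:A/G.
There are 14 differences over 43 sites, so p = 14/43 = 0.3256.

0.3256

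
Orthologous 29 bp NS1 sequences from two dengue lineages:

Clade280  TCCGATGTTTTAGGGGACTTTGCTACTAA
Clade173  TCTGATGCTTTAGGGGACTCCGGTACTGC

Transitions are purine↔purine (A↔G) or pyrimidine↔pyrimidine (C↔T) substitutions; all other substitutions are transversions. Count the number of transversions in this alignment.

2

Differing sites — 3:C/T (Ti); 8:T/C (Ti); 20:T/C (Ti); 21:T/C (Ti); 23:C/G (Tv); 28:A/G (Ti); 29:A/C (Tv).
Of the 7 differences, 5 transitions and 2 transversions, so the answer is 2.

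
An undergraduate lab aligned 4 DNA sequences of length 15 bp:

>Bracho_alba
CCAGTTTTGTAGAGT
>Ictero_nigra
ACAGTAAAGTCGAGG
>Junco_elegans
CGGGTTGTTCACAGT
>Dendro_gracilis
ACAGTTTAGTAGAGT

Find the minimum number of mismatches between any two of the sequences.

Pairwise Hamming distances:
  Bracho_alba vs Ictero_nigra: 6
  Bracho_alba vs Junco_elegans: 6
  Bracho_alba vs Dendro_gracilis: 2
  Ictero_nigra vs Junco_elegans: 11
  Ictero_nigra vs Dendro_gracilis: 4
  Junco_elegans vs Dendro_gracilis: 8
The smallest is 2, between Bracho_alba and Dendro_gracilis.

2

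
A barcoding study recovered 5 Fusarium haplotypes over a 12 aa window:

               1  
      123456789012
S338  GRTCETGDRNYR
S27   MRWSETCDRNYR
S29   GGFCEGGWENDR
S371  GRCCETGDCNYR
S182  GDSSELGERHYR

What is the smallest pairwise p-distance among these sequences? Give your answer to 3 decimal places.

Pairwise Hamming distances:
  S338 vs S27: 4
  S338 vs S29: 6
  S338 vs S371: 2
  S338 vs S182: 6
  S27 vs S29: 9
  S27 vs S371: 5
  S27 vs S182: 7
  S29 vs S371: 6
  S29 vs S182: 8
  S371 vs S182: 7
The smallest is 2 mismatches, between S338 and S371; p = 2/12 = 0.167.

0.167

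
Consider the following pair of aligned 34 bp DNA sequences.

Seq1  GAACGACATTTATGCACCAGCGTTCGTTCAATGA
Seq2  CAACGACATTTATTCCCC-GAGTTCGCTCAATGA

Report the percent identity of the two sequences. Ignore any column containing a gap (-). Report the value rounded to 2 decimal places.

84.85%

Excluding the 1 gap column leaves 33 comparable sites.
Mismatches occur at site 1 (G/C), site 14 (G/T), site 16 (A/C), site 21 (C/A), site 27 (T/C).
28 of the 33 comparable sites match, so the percent identity is 28/33 × 100 = 84.85%.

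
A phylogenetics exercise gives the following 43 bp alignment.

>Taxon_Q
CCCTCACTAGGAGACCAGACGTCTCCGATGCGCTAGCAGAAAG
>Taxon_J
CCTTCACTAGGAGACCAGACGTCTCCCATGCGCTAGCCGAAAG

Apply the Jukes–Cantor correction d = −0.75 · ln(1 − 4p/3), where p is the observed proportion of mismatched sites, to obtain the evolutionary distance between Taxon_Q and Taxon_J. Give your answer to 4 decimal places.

0.0732

The sequences differ at positions 3 (C/T), 27 (G/C), 38 (A/C).
p = 3/43 = 0.069767.
d = −0.75 · ln(1 − (4/3)·0.069767) = −0.75 · ln(0.906977) = −0.75 · (-0.097638) = 0.0732.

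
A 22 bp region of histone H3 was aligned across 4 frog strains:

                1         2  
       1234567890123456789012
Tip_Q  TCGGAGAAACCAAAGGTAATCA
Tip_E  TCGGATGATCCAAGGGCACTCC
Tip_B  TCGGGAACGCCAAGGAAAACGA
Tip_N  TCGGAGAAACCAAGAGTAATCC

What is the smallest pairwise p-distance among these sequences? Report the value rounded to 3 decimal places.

0.136

Pairwise Hamming distances:
  Tip_Q vs Tip_E: 7
  Tip_Q vs Tip_B: 9
  Tip_Q vs Tip_N: 3
  Tip_E vs Tip_B: 11
  Tip_E vs Tip_N: 6
  Tip_B vs Tip_N: 10
The smallest is 3 mismatches, between Tip_Q and Tip_N; p = 3/22 = 0.136.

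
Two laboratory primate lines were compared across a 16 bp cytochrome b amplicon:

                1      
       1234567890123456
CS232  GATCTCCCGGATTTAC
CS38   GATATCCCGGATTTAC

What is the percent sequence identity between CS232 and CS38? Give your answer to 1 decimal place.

93.8%

Differing sites — 4:C/A.
15 of the 16 sites match, so the percent identity is 15/16 × 100 = 93.8%.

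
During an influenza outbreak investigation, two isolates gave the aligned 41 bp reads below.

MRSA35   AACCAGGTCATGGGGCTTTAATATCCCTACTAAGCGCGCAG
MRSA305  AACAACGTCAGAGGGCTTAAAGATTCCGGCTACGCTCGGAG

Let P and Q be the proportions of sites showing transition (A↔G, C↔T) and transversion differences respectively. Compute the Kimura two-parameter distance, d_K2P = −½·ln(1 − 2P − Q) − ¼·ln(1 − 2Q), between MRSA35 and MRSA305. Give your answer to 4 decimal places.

Mismatches occur at site 4 (C→A, transversion), site 6 (G→C, transversion), site 11 (T→G, transversion), site 12 (G→A, transition), site 19 (T→A, transversion), site 22 (T→G, transversion), site 25 (C→T, transition), site 28 (T→G, transversion), site 29 (A→G, transition), site 33 (A→C, transversion), site 36 (G→T, transversion), site 39 (C→G, transversion).
Of the 12 differences, 3 transitions and 9 transversions over 41 sites: P = 3/41 = 0.073171, Q = 9/41 = 0.219512.
d = −0.5·ln(0.634146) − 0.25·ln(0.560976) = −0.5·(-0.455476) − 0.25·(-0.578077) = 0.3723.

0.3723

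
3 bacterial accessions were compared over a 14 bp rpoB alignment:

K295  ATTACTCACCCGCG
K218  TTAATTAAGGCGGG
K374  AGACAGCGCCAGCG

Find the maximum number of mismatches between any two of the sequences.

11

Pairwise Hamming distances:
  K295 vs K218: 7
  K295 vs K374: 7
  K218 vs K374: 11
The largest is 11, between K218 and K374.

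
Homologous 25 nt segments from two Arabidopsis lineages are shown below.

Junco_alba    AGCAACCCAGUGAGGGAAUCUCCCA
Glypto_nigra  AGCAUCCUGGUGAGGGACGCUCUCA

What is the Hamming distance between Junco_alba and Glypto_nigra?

6

Differing sites — 5:A/U; 8:C/U; 9:A/G; 18:A/C; 19:U/G; 23:C/U.
That gives 6 mismatches out of 25 aligned sites, so the Hamming distance is 6.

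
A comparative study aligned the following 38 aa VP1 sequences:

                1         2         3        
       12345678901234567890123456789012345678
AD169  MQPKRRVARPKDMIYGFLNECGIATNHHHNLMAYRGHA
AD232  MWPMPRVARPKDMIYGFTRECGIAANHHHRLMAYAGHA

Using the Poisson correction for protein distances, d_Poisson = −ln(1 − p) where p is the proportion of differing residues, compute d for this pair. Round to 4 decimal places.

0.2364

Differing sites — 2:Q/W; 4:K/M; 5:R/P; 18:L/T; 19:N/R; 25:T/A; 30:N/R; 35:R/A.
p = 8/38 = 0.210526.
d = −ln(1 − 0.210526) = −ln(0.789474) = 0.2364.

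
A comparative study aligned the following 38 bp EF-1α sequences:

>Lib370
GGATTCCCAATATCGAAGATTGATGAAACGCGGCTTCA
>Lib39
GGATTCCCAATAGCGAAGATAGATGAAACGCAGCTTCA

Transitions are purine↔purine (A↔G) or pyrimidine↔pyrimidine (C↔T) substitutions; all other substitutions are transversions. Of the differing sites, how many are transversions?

2

Differing sites — 13:T/G (Tv); 21:T/A (Tv); 32:G/A (Ti).
Of the 3 differences, 1 transition and 2 transversions, so the answer is 2.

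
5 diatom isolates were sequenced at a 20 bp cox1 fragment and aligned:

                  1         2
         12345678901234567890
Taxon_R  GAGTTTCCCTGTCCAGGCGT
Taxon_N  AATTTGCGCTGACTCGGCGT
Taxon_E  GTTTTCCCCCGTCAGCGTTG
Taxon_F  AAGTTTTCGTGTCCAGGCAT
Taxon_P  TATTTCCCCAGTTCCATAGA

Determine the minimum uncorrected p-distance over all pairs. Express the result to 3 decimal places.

Pairwise Hamming distances:
  Taxon_R vs Taxon_N: 7
  Taxon_R vs Taxon_E: 10
  Taxon_R vs Taxon_F: 4
  Taxon_R vs Taxon_P: 10
  Taxon_N vs Taxon_E: 12
  Taxon_N vs Taxon_F: 9
  Taxon_N vs Taxon_P: 11
  Taxon_E vs Taxon_F: 13
  Taxon_E vs Taxon_P: 11
  Taxon_F vs Taxon_P: 13
The smallest is 4 mismatches, between Taxon_R and Taxon_F; p = 4/20 = 0.200.

0.200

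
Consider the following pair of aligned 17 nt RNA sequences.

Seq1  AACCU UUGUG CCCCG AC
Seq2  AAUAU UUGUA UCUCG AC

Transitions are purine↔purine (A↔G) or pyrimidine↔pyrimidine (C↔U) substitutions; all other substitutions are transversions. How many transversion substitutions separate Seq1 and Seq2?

Mismatches occur at site 3 (C↔U, transition), site 4 (C↔A, transversion), site 10 (G↔A, transition), site 11 (C↔U, transition), site 13 (C↔U, transition).
Of the 5 differences, 4 transitions and 1 transversion, so the answer is 1.

1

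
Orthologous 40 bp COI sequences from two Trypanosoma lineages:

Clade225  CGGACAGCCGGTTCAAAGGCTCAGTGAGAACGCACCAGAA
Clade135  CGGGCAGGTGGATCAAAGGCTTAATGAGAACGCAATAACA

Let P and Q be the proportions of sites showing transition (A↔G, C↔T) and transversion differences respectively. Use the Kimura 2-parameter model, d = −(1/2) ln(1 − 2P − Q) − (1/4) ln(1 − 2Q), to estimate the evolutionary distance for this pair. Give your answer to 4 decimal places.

0.3112

Differing sites — 4:A/G (Ti); 8:C/G (Tv); 9:C/T (Ti); 12:T/A (Tv); 22:C/T (Ti); 24:G/A (Ti); 35:C/A (Tv); 36:C/T (Ti); 38:G/A (Ti); 39:A/C (Tv).
Of the 10 differences, 6 transitions and 4 transversions over 40 sites: P = 6/40 = 0.150000, Q = 4/40 = 0.100000.
d = −0.5·ln(0.600000) − 0.25·ln(0.800000) = −0.5·(-0.510826) − 0.25·(-0.223144) = 0.3112.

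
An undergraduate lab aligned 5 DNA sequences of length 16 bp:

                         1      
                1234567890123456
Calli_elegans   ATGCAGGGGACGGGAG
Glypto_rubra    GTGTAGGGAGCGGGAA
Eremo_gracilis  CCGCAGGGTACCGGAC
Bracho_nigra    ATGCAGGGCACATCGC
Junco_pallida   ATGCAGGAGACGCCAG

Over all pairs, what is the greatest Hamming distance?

9

Pairwise Hamming distances:
  Calli_elegans vs Glypto_rubra: 5
  Calli_elegans vs Eremo_gracilis: 5
  Calli_elegans vs Bracho_nigra: 6
  Calli_elegans vs Junco_pallida: 3
  Glypto_rubra vs Eremo_gracilis: 7
  Glypto_rubra vs Bracho_nigra: 9
  Glypto_rubra vs Junco_pallida: 8
  Eremo_gracilis vs Bracho_nigra: 7
  Eremo_gracilis vs Junco_pallida: 8
  Bracho_nigra vs Junco_pallida: 6
The largest is 9, between Glypto_rubra and Bracho_nigra.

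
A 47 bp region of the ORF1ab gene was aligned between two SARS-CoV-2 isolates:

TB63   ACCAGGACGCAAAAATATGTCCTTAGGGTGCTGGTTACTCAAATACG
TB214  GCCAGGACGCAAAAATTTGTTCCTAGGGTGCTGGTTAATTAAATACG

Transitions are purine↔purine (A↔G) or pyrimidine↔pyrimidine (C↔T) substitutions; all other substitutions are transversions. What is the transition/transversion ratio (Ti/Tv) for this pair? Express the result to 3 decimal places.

The sequences differ at positions 1 (A/G, transition), 17 (A/T, transversion), 21 (C/T, transition), 23 (T/C, transition), 38 (C/A, transversion), 40 (C/T, transition).
Of the 6 differences, 4 transitions and 2 transversions, so Ti/Tv = 4/2 = 2.000.

2.000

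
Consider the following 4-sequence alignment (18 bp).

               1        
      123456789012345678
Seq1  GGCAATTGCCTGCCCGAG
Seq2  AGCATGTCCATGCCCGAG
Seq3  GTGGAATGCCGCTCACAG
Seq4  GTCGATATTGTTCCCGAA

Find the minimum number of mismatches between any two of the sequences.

Pairwise Hamming distances:
  Seq1 vs Seq2: 5
  Seq1 vs Seq3: 9
  Seq1 vs Seq4: 8
  Seq2 vs Seq3: 13
  Seq2 vs Seq4: 11
  Seq3 vs Seq4: 12
The smallest is 5, between Seq1 and Seq2.

5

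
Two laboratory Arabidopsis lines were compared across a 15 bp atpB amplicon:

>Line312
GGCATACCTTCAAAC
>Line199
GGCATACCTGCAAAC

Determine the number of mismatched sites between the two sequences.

1

The sequences differ at position 10 (T/G).
That gives 1 mismatch out of 15 aligned sites, so the Hamming distance is 1.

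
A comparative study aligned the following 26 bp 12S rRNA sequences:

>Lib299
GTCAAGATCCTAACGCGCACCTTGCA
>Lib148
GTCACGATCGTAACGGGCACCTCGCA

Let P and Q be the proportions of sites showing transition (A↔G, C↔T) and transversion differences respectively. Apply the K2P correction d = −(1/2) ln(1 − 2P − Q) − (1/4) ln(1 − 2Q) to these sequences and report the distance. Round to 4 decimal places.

0.1724

The sequences differ at positions 5 (A/C, transversion), 10 (C/G, transversion), 16 (C/G, transversion), 23 (T/C, transition).
Of the 4 differences, 1 transition and 3 transversions over 26 sites: P = 1/26 = 0.038462, Q = 3/26 = 0.115385.
d = −0.5·ln(0.807691) − 0.25·ln(0.769230) = −0.5·(-0.213576) − 0.25·(-0.262365) = 0.1724.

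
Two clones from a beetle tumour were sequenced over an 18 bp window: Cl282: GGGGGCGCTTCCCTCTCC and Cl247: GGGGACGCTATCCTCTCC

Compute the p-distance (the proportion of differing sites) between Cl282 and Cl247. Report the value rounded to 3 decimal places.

0.167

Differing sites — 5:G/A; 10:T/A; 11:C/T.
There are 3 differences over 18 sites, so p = 3/18 = 0.167.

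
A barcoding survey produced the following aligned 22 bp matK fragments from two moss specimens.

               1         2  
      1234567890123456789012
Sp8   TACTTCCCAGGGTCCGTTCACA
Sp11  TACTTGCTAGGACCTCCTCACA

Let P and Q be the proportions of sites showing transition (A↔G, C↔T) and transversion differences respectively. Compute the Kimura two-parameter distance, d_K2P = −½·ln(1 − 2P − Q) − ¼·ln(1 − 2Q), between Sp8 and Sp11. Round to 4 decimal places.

0.4444

Differing sites — 6:C/G (Tv); 8:C/T (Ti); 12:G/A (Ti); 13:T/C (Ti); 15:C/T (Ti); 16:G/C (Tv); 17:T/C (Ti).
Of the 7 differences, 5 transitions and 2 transversions over 22 sites: P = 5/22 = 0.227273, Q = 2/22 = 0.090909.
d = −0.5·ln(0.454545) − 0.25·ln(0.818182) = −0.5·(-0.788458) − 0.25·(-0.200670) = 0.4444.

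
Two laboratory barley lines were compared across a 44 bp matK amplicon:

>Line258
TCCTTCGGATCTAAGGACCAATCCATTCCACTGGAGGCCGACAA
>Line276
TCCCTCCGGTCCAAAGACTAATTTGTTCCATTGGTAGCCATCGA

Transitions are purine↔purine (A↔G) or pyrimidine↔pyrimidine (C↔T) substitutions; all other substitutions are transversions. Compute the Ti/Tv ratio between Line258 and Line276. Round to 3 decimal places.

Mismatches occur at site 4 (T↔C, transition), site 7 (G↔C, transversion), site 9 (A↔G, transition), site 12 (T↔C, transition), site 15 (G↔A, transition), site 19 (C↔T, transition), site 23 (C↔T, transition), site 24 (C↔T, transition), site 25 (A↔G, transition), site 31 (C↔T, transition), site 35 (A↔T, transversion), site 36 (G↔A, transition), site 40 (G↔A, transition), site 41 (A↔T, transversion), site 43 (A↔G, transition).
Of the 15 differences, 12 transitions and 3 transversions, so Ti/Tv = 12/3 = 4.000.

4.000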